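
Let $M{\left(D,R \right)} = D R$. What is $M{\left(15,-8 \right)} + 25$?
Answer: $-95$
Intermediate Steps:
$M{\left(15,-8 \right)} + 25 = 15 \left(-8\right) + 25 = -120 + 25 = -95$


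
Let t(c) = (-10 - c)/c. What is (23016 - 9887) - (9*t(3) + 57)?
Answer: 13111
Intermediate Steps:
t(c) = (-10 - c)/c
(23016 - 9887) - (9*t(3) + 57) = (23016 - 9887) - (9*((-10 - 1*3)/3) + 57) = 13129 - (9*((-10 - 3)/3) + 57) = 13129 - (9*((1/3)*(-13)) + 57) = 13129 - (9*(-13/3) + 57) = 13129 - (-39 + 57) = 13129 - 1*18 = 13129 - 18 = 13111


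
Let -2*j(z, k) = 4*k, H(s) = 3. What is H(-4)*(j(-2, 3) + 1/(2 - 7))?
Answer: -93/5 ≈ -18.600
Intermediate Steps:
j(z, k) = -2*k
H(-4)*(j(-2, 3) + 1/(2 - 7)) = 3*(-2*3 + 1/(2 - 7)) = 3*(-6 + 1/(-5)) = 3*(-6 - ⅕) = 3*(-31/5) = -93/5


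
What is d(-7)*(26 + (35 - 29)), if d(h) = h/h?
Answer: 32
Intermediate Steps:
d(h) = 1
d(-7)*(26 + (35 - 29)) = 1*(26 + (35 - 29)) = 1*(26 + 6) = 1*32 = 32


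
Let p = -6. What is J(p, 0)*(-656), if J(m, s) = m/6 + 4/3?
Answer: -656/3 ≈ -218.67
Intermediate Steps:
J(m, s) = 4/3 + m/6 (J(m, s) = m*(1/6) + 4*(1/3) = m/6 + 4/3 = 4/3 + m/6)
J(p, 0)*(-656) = (4/3 + (1/6)*(-6))*(-656) = (4/3 - 1)*(-656) = (1/3)*(-656) = -656/3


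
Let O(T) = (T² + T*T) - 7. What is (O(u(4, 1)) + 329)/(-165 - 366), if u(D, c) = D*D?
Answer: -278/177 ≈ -1.5706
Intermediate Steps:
u(D, c) = D²
O(T) = -7 + 2*T² (O(T) = (T² + T²) - 7 = 2*T² - 7 = -7 + 2*T²)
(O(u(4, 1)) + 329)/(-165 - 366) = ((-7 + 2*(4²)²) + 329)/(-165 - 366) = ((-7 + 2*16²) + 329)/(-531) = ((-7 + 2*256) + 329)*(-1/531) = ((-7 + 512) + 329)*(-1/531) = (505 + 329)*(-1/531) = 834*(-1/531) = -278/177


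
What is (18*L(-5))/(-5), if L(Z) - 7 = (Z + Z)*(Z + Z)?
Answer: -1926/5 ≈ -385.20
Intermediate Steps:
L(Z) = 7 + 4*Z**2 (L(Z) = 7 + (Z + Z)*(Z + Z) = 7 + (2*Z)*(2*Z) = 7 + 4*Z**2)
(18*L(-5))/(-5) = (18*(7 + 4*(-5)**2))/(-5) = -18*(7 + 4*25)/5 = -18*(7 + 100)/5 = -18*107/5 = -1/5*1926 = -1926/5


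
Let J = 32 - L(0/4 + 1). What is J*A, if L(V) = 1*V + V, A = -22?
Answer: -660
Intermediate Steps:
L(V) = 2*V (L(V) = V + V = 2*V)
J = 30 (J = 32 - 2*(0/4 + 1) = 32 - 2*(0*(¼) + 1) = 32 - 2*(0 + 1) = 32 - 2 = 30)
J*A = 30*(-22) = -660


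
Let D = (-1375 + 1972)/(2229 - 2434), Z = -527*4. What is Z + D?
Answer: -432737/205 ≈ -2110.9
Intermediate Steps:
Z = -2108
D = -597/205 (D = 597/(-205) = 597*(-1/205) = -597/205 ≈ -2.9122)
Z + D = -2108 - 597/205 = -432737/205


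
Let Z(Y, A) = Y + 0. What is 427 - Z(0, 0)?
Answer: 427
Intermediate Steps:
Z(Y, A) = Y
427 - Z(0, 0) = 427 - 1*0 = 427 + 0 = 427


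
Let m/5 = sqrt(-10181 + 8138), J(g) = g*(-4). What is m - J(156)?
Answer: 624 + 15*I*sqrt(227) ≈ 624.0 + 226.0*I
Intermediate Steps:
J(g) = -4*g
m = 15*I*sqrt(227) (m = 5*sqrt(-10181 + 8138) = 5*sqrt(-2043) = 5*(3*I*sqrt(227)) = 15*I*sqrt(227) ≈ 226.0*I)
m - J(156) = 15*I*sqrt(227) - (-4)*156 = 15*I*sqrt(227) - 1*(-624) = 15*I*sqrt(227) + 624 = 624 + 15*I*sqrt(227)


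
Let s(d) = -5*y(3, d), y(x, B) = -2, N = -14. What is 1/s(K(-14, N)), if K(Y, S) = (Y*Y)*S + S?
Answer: 1/10 ≈ 0.10000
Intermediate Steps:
K(Y, S) = S + S*Y**2 (K(Y, S) = Y**2*S + S = S*Y**2 + S = S + S*Y**2)
s(d) = 10 (s(d) = -5*(-2) = 10)
1/s(K(-14, N)) = 1/10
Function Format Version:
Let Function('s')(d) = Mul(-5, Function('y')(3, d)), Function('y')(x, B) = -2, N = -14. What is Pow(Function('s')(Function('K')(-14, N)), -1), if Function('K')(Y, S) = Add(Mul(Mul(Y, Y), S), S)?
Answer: Rational(1, 10) ≈ 0.10000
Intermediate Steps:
Function('K')(Y, S) = Add(S, Mul(S, Pow(Y, 2))) (Function('K')(Y, S) = Add(Mul(Pow(Y, 2), S), S) = Add(Mul(S, Pow(Y, 2)), S) = Add(S, Mul(S, Pow(Y, 2))))
Function('s')(d) = 10 (Function('s')(d) = Mul(-5, -2) = 10)
Pow(Function('s')(Function('K')(-14, N)), -1) = Pow(10, -1) = Rational(1, 10)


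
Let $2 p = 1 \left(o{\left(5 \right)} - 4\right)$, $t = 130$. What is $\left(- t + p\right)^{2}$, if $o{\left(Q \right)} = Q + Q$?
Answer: $16129$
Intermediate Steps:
$o{\left(Q \right)} = 2 Q$
$p = 3$ ($p = \frac{1 \left(2 \cdot 5 - 4\right)}{2} = \frac{1 \left(10 - 4\right)}{2} = \frac{1 \cdot 6}{2} = \frac{1}{2} \cdot 6 = 3$)
$\left(- t + p\right)^{2} = \left(\left(-1\right) 130 + 3\right)^{2} = \left(-130 + 3\right)^{2} = \left(-127\right)^{2} = 16129$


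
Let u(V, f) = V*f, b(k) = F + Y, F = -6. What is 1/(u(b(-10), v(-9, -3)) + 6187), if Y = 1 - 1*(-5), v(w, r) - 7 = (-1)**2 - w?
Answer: 1/6187 ≈ 0.00016163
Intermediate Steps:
v(w, r) = 8 - w (v(w, r) = 7 + ((-1)**2 - w) = 7 + (1 - w) = 8 - w)
Y = 6 (Y = 1 + 5 = 6)
b(k) = 0 (b(k) = -6 + 6 = 0)
1/(u(b(-10), v(-9, -3)) + 6187) = 1/(0*(8 - 1*(-9)) + 6187) = 1/(0*(8 + 9) + 6187) = 1/(0*17 + 6187) = 1/(0 + 6187) = 1/6187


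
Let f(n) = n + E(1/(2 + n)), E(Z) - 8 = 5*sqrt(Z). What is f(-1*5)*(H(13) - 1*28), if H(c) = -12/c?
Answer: -1128/13 - 1880*I*sqrt(3)/39 ≈ -86.769 - 83.494*I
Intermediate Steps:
E(Z) = 8 + 5*sqrt(Z)
f(n) = 8 + n + 5*sqrt(1/(2 + n)) (f(n) = n + (8 + 5*sqrt(1/(2 + n))) = 8 + n + 5*sqrt(1/(2 + n)))
f(-1*5)*(H(13) - 1*28) = (8 - 1*5 + 5*sqrt(1/(2 - 1*5)))*(-12/13 - 1*28) = (8 - 5 + 5*sqrt(1/(2 - 5)))*(-12*1/13 - 28) = (8 - 5 + 5*sqrt(1/(-3)))*(-12/13 - 28) = (8 - 5 + 5*sqrt(-1/3))*(-376/13) = (8 - 5 + 5*(I*sqrt(3)/3))*(-376/13) = (8 - 5 + 5*I*sqrt(3)/3)*(-376/13) = (3 + 5*I*sqrt(3)/3)*(-376/13) = -1128/13 - 1880*I*sqrt(3)/39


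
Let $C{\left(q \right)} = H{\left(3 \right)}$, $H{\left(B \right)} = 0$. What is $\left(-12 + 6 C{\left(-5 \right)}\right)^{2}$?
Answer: $144$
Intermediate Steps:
$C{\left(q \right)} = 0$
$\left(-12 + 6 C{\left(-5 \right)}\right)^{2} = \left(-12 + 6 \cdot 0\right)^{2} = \left(-12 + 0\right)^{2} = \left(-12\right)^{2} = 144$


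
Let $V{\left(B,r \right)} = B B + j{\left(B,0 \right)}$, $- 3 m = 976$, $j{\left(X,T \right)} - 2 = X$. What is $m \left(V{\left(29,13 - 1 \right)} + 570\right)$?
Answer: $- \frac{1407392}{3} \approx -4.6913 \cdot 10^{5}$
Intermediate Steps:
$j{\left(X,T \right)} = 2 + X$
$m = - \frac{976}{3}$ ($m = \left(- \frac{1}{3}\right) 976 = - \frac{976}{3} \approx -325.33$)
$V{\left(B,r \right)} = 2 + B + B^{2}$ ($V{\left(B,r \right)} = B B + \left(2 + B\right) = B^{2} + \left(2 + B\right) = 2 + B + B^{2}$)
$m \left(V{\left(29,13 - 1 \right)} + 570\right) = - \frac{976 \left(\left(2 + 29 + 29^{2}\right) + 570\right)}{3} = - \frac{976 \left(\left(2 + 29 + 841\right) + 570\right)}{3} = - \frac{976 \left(872 + 570\right)}{3} = \left(- \frac{976}{3}\right) 1442 = - \frac{1407392}{3}$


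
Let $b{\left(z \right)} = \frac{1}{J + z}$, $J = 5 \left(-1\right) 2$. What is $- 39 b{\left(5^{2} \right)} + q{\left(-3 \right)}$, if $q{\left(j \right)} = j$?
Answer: $- \frac{28}{5} \approx -5.6$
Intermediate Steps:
$J = -10$ ($J = \left(-5\right) 2 = -10$)
$b{\left(z \right)} = \frac{1}{-10 + z}$
$- 39 b{\left(5^{2} \right)} + q{\left(-3 \right)} = - \frac{39}{-10 + 5^{2}} - 3 = - \frac{39}{-10 + 25} - 3 = - \frac{39}{15} - 3 = \left(-39\right) \frac{1}{15} - 3 = - \frac{13}{5} - 3 = - \frac{28}{5}$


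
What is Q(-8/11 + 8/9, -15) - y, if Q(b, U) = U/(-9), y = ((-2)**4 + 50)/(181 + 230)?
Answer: 619/411 ≈ 1.5061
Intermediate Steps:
y = 22/137 (y = (16 + 50)/411 = 66*(1/411) = 22/137 ≈ 0.16058)
Q(b, U) = -U/9 (Q(b, U) = U*(-1/9) = -U/9)
Q(-8/11 + 8/9, -15) - y = -1/9*(-15) - 1*22/137 = 5/3 - 22/137 = 619/411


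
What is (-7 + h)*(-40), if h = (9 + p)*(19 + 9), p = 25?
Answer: -37800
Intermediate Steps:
h = 952 (h = (9 + 25)*(19 + 9) = 34*28 = 952)
(-7 + h)*(-40) = (-7 + 952)*(-40) = 945*(-40) = -37800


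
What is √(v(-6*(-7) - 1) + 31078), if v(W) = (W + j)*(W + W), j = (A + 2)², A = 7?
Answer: √41082 ≈ 202.69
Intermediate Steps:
j = 81 (j = (7 + 2)² = 9² = 81)
v(W) = 2*W*(81 + W) (v(W) = (W + 81)*(W + W) = (81 + W)*(2*W) = 2*W*(81 + W))
√(v(-6*(-7) - 1) + 31078) = √(2*(-6*(-7) - 1)*(81 + (-6*(-7) - 1)) + 31078) = √(2*(42 - 1)*(81 + (42 - 1)) + 31078) = √(2*41*(81 + 41) + 31078) = √(2*41*122 + 31078) = √(10004 + 31078) = √41082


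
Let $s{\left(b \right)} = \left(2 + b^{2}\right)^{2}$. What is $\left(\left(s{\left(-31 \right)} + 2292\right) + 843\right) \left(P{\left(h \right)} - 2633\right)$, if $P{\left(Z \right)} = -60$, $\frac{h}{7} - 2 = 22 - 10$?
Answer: $-2505847272$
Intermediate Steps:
$h = 98$ ($h = 14 + 7 \left(22 - 10\right) = 14 + 7 \cdot 12 = 14 + 84 = 98$)
$\left(\left(s{\left(-31 \right)} + 2292\right) + 843\right) \left(P{\left(h \right)} - 2633\right) = \left(\left(\left(2 + \left(-31\right)^{2}\right)^{2} + 2292\right) + 843\right) \left(-60 - 2633\right) = \left(\left(\left(2 + 961\right)^{2} + 2292\right) + 843\right) \left(-2693\right) = \left(\left(963^{2} + 2292\right) + 843\right) \left(-2693\right) = \left(\left(927369 + 2292\right) + 843\right) \left(-2693\right) = \left(929661 + 843\right) \left(-2693\right) = 930504 \left(-2693\right) = -2505847272$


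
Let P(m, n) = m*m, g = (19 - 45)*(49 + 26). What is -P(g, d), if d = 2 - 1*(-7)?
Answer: -3802500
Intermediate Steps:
g = -1950 (g = -26*75 = -1950)
d = 9 (d = 2 + 7 = 9)
P(m, n) = m²
-P(g, d) = -1*(-1950)² = -1*3802500 = -3802500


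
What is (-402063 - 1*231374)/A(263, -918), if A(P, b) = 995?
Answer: -633437/995 ≈ -636.62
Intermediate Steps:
(-402063 - 1*231374)/A(263, -918) = (-402063 - 1*231374)/995 = (-402063 - 231374)*(1/995) = -633437*1/995 = -633437/995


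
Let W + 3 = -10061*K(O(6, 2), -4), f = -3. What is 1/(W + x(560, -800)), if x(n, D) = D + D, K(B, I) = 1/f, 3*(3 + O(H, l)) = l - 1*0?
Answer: 3/5252 ≈ 0.00057121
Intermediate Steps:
O(H, l) = -3 + l/3 (O(H, l) = -3 + (l - 1*0)/3 = -3 + (l + 0)/3 = -3 + l/3)
K(B, I) = -⅓ (K(B, I) = 1/(-3) = -⅓)
x(n, D) = 2*D
W = 10052/3 (W = -3 - 10061*(-⅓) = -3 + 10061/3 = 10052/3 ≈ 3350.7)
1/(W + x(560, -800)) = 1/(10052/3 + 2*(-800)) = 1/(10052/3 - 1600) = 1/(5252/3) = 3/5252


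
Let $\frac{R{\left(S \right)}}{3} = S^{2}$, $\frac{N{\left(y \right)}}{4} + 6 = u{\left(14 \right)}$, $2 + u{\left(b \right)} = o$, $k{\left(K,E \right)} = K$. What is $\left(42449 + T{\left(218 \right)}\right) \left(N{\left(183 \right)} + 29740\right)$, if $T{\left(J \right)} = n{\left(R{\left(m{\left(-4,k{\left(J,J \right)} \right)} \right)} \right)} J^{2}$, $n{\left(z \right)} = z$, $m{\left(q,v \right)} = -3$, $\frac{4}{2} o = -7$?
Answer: $39362277318$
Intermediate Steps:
$o = - \frac{7}{2}$ ($o = \frac{1}{2} \left(-7\right) = - \frac{7}{2} \approx -3.5$)
$u{\left(b \right)} = - \frac{11}{2}$ ($u{\left(b \right)} = -2 - \frac{7}{2} = - \frac{11}{2}$)
$N{\left(y \right)} = -46$ ($N{\left(y \right)} = -24 + 4 \left(- \frac{11}{2}\right) = -24 - 22 = -46$)
$R{\left(S \right)} = 3 S^{2}$
$T{\left(J \right)} = 27 J^{2}$ ($T{\left(J \right)} = 3 \left(-3\right)^{2} J^{2} = 3 \cdot 9 J^{2} = 27 J^{2}$)
$\left(42449 + T{\left(218 \right)}\right) \left(N{\left(183 \right)} + 29740\right) = \left(42449 + 27 \cdot 218^{2}\right) \left(-46 + 29740\right) = \left(42449 + 27 \cdot 47524\right) 29694 = \left(42449 + 1283148\right) 29694 = 1325597 \cdot 29694 = 39362277318$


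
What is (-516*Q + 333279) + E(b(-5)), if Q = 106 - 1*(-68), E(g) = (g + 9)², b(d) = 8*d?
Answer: 244456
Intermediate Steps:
E(g) = (9 + g)²
Q = 174 (Q = 106 + 68 = 174)
(-516*Q + 333279) + E(b(-5)) = (-516*174 + 333279) + (9 + 8*(-5))² = (-89784 + 333279) + (9 - 40)² = 243495 + (-31)² = 243495 + 961 = 244456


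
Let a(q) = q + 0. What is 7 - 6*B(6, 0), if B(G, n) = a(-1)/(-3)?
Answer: 5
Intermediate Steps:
a(q) = q
B(G, n) = ⅓ (B(G, n) = -1/(-3) = -1*(-⅓) = ⅓)
7 - 6*B(6, 0) = 7 - 6*⅓ = 7 - 2 = 5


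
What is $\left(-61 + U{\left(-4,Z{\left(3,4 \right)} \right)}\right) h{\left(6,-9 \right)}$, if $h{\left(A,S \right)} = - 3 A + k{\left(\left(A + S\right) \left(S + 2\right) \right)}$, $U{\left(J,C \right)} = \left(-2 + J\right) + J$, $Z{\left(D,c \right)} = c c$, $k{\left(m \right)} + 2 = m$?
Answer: $-71$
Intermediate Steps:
$k{\left(m \right)} = -2 + m$
$Z{\left(D,c \right)} = c^{2}$
$U{\left(J,C \right)} = -2 + 2 J$
$h{\left(A,S \right)} = -2 - 3 A + \left(2 + S\right) \left(A + S\right)$ ($h{\left(A,S \right)} = - 3 A + \left(-2 + \left(A + S\right) \left(S + 2\right)\right) = - 3 A + \left(-2 + \left(A + S\right) \left(2 + S\right)\right) = - 3 A + \left(-2 + \left(2 + S\right) \left(A + S\right)\right) = -2 - 3 A + \left(2 + S\right) \left(A + S\right)$)
$\left(-61 + U{\left(-4,Z{\left(3,4 \right)} \right)}\right) h{\left(6,-9 \right)} = \left(-61 + \left(-2 + 2 \left(-4\right)\right)\right) \left(-2 + \left(-9\right)^{2} - 6 + 2 \left(-9\right) + 6 \left(-9\right)\right) = \left(-61 - 10\right) \left(-2 + 81 - 6 - 18 - 54\right) = \left(-61 - 10\right) 1 = \left(-71\right) 1 = -71$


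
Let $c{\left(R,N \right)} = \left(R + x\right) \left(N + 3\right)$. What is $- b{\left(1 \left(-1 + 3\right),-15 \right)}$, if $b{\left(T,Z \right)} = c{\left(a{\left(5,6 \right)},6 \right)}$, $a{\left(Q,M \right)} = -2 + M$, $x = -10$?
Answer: $54$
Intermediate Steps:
$c{\left(R,N \right)} = \left(-10 + R\right) \left(3 + N\right)$ ($c{\left(R,N \right)} = \left(R - 10\right) \left(N + 3\right) = \left(-10 + R\right) \left(3 + N\right)$)
$b{\left(T,Z \right)} = -54$ ($b{\left(T,Z \right)} = -30 - 60 + 3 \left(-2 + 6\right) + 6 \left(-2 + 6\right) = -30 - 60 + 3 \cdot 4 + 6 \cdot 4 = -30 - 60 + 12 + 24 = -54$)
$- b{\left(1 \left(-1 + 3\right),-15 \right)} = \left(-1\right) \left(-54\right) = 54$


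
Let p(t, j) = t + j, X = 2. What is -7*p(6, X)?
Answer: -56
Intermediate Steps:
p(t, j) = j + t
-7*p(6, X) = -7*(2 + 6) = -7*8 = -56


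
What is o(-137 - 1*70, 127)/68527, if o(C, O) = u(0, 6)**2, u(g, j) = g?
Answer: 0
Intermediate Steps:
o(C, O) = 0 (o(C, O) = 0**2 = 0)
o(-137 - 1*70, 127)/68527 = 0/68527 = 0*(1/68527) = 0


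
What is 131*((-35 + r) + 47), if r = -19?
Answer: -917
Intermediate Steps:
131*((-35 + r) + 47) = 131*((-35 - 19) + 47) = 131*(-54 + 47) = 131*(-7) = -917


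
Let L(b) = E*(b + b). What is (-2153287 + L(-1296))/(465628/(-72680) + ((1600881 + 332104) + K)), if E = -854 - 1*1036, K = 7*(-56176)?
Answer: 49887424810/27977195603 ≈ 1.7831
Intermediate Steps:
K = -393232
E = -1890 (E = -854 - 1036 = -1890)
L(b) = -3780*b (L(b) = -1890*(b + b) = -3780*b)
(-2153287 + L(-1296))/(465628/(-72680) + ((1600881 + 332104) + K)) = (-2153287 - 3780*(-1296))/(465628/(-72680) + ((1600881 + 332104) - 393232)) = (-2153287 + 4898880)/(465628*(-1/72680) + (1932985 - 393232)) = 2745593/(-116407/18170 + 1539753) = 2745593/(27977195603/18170) = 2745593*(18170/27977195603) = 49887424810/27977195603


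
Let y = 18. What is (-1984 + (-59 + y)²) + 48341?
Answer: 48038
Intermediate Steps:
(-1984 + (-59 + y)²) + 48341 = (-1984 + (-59 + 18)²) + 48341 = (-1984 + (-41)²) + 48341 = (-1984 + 1681) + 48341 = -303 + 48341 = 48038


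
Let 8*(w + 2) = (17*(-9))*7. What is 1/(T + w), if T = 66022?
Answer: 8/527089 ≈ 1.5178e-5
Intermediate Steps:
w = -1087/8 (w = -2 + ((17*(-9))*7)/8 = -2 + (-153*7)/8 = -2 + (⅛)*(-1071) = -2 - 1071/8 = -1087/8 ≈ -135.88)
1/(T + w) = 1/(66022 - 1087/8) = 1/(527089/8) = 8/527089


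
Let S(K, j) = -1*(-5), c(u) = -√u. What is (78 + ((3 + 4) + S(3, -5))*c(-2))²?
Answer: 5796 - 1872*I*√2 ≈ 5796.0 - 2647.4*I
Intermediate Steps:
S(K, j) = 5
(78 + ((3 + 4) + S(3, -5))*c(-2))² = (78 + ((3 + 4) + 5)*(-√(-2)))² = (78 + (7 + 5)*(-I*√2))² = (78 + 12*(-I*√2))² = (78 - 12*I*√2)²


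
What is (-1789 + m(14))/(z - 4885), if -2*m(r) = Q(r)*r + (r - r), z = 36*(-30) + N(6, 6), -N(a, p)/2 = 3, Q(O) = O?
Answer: 1887/5971 ≈ 0.31603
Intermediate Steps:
N(a, p) = -6 (N(a, p) = -2*3 = -6)
z = -1086 (z = 36*(-30) - 6 = -1080 - 6 = -1086)
m(r) = -r**2/2 (m(r) = -(r*r + (r - r))/2 = -(r**2 + 0)/2 = -r**2/2)
(-1789 + m(14))/(z - 4885) = (-1789 - 1/2*14**2)/(-1086 - 4885) = (-1789 - 1/2*196)/(-5971) = (-1789 - 98)*(-1/5971) = -1887*(-1/5971) = 1887/5971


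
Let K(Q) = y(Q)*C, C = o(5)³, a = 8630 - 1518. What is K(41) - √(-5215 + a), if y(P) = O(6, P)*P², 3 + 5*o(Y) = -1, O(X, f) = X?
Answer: -645504/125 - √1897 ≈ -5207.6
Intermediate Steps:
o(Y) = -⅘ (o(Y) = -⅗ + (⅕)*(-1) = -⅗ - ⅕ = -⅘)
y(P) = 6*P²
a = 7112
C = -64/125 (C = (-⅘)³ = -64/125 ≈ -0.51200)
K(Q) = -384*Q²/125 (K(Q) = (6*Q²)*(-64/125) = -384*Q²/125)
K(41) - √(-5215 + a) = -384/125*41² - √(-5215 + 7112) = -384/125*1681 - √1897 = -645504/125 - √1897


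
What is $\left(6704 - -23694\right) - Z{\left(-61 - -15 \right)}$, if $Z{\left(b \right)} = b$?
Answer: $30444$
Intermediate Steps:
$\left(6704 - -23694\right) - Z{\left(-61 - -15 \right)} = \left(6704 - -23694\right) - \left(-61 - -15\right) = \left(6704 + 23694\right) - \left(-61 + 15\right) = 30398 - -46 = 30398 + 46 = 30444$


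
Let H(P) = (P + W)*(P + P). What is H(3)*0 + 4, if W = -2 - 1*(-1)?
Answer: 4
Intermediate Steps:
W = -1 (W = -2 + 1 = -1)
H(P) = 2*P*(-1 + P) (H(P) = (P - 1)*(P + P) = (-1 + P)*(2*P) = 2*P*(-1 + P))
H(3)*0 + 4 = (2*3*(-1 + 3))*0 + 4 = (2*3*2)*0 + 4 = 12*0 + 4 = 0 + 4 = 4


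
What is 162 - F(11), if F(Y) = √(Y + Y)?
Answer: 162 - √22 ≈ 157.31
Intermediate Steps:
F(Y) = √2*√Y (F(Y) = √(2*Y) = √2*√Y)
162 - F(11) = 162 - √2*√11 = 162 - √22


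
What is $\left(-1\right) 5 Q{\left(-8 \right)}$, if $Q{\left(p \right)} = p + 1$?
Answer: $35$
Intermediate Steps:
$Q{\left(p \right)} = 1 + p$
$\left(-1\right) 5 Q{\left(-8 \right)} = \left(-1\right) 5 \left(1 - 8\right) = \left(-5\right) \left(-7\right) = 35$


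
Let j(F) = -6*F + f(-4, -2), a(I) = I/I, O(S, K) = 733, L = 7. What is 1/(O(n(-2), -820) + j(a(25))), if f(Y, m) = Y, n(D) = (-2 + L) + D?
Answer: 1/723 ≈ 0.0013831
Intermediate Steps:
n(D) = 5 + D (n(D) = (-2 + 7) + D = 5 + D)
a(I) = 1
j(F) = -4 - 6*F (j(F) = -6*F - 4 = -4 - 6*F)
1/(O(n(-2), -820) + j(a(25))) = 1/(733 + (-4 - 6*1)) = 1/(733 + (-4 - 6)) = 1/(733 - 10) = 1/723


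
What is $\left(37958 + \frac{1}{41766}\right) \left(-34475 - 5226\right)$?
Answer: $- \frac{62940132365129}{41766} \approx -1.507 \cdot 10^{9}$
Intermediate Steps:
$\left(37958 + \frac{1}{41766}\right) \left(-34475 - 5226\right) = \left(37958 + \frac{1}{41766}\right) \left(-39701\right) = \frac{1585353829}{41766} \left(-39701\right) = - \frac{62940132365129}{41766}$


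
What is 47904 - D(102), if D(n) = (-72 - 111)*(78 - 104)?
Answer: 43146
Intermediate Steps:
D(n) = 4758 (D(n) = -183*(-26) = 4758)
47904 - D(102) = 47904 - 1*4758 = 47904 - 4758 = 43146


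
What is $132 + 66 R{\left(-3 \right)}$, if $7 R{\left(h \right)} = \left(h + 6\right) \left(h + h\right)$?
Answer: $- \frac{264}{7} \approx -37.714$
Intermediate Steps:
$R{\left(h \right)} = \frac{2 h \left(6 + h\right)}{7}$ ($R{\left(h \right)} = \frac{\left(h + 6\right) \left(h + h\right)}{7} = \frac{\left(6 + h\right) 2 h}{7} = \frac{2 h \left(6 + h\right)}{7}$)
$132 + 66 R{\left(-3 \right)} = 132 + 66 \cdot \frac{2}{7} \left(-3\right) \left(6 - 3\right) = 132 + 66 \cdot \frac{2}{7} \left(-3\right) 3 = 132 + 66 \left(- \frac{18}{7}\right) = 132 - \frac{1188}{7} = - \frac{264}{7}$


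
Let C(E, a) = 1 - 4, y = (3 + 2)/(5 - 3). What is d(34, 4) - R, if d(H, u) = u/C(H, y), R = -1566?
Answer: 4694/3 ≈ 1564.7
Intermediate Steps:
y = 5/2 ≈ 2.5000
C(E, a) = -3
d(H, u) = -u/3 (d(H, u) = u/(-3) = u*(-1/3) = -u/3)
d(34, 4) - R = -1/3*4 - 1*(-1566) = -4/3 + 1566 = 4694/3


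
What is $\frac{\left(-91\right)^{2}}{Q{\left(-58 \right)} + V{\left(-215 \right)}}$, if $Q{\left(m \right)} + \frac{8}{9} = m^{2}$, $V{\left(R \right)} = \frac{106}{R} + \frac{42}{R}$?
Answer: $\frac{16023735}{6506288} \approx 2.4628$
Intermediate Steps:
$V{\left(R \right)} = \frac{148}{R}$
$Q{\left(m \right)} = - \frac{8}{9} + m^{2}$
$\frac{\left(-91\right)^{2}}{Q{\left(-58 \right)} + V{\left(-215 \right)}} = \frac{\left(-91\right)^{2}}{\left(- \frac{8}{9} + \left(-58\right)^{2}\right) + \frac{148}{-215}} = \frac{8281}{\left(- \frac{8}{9} + 3364\right) + 148 \left(- \frac{1}{215}\right)} = \frac{8281}{\frac{30268}{9} - \frac{148}{215}} = \frac{8281}{\frac{6506288}{1935}} = 8281 \cdot \frac{1935}{6506288} = \frac{16023735}{6506288}$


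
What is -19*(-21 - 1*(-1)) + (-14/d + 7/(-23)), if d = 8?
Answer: 34771/92 ≈ 377.95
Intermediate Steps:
-19*(-21 - 1*(-1)) + (-14/d + 7/(-23)) = -19*(-21 - 1*(-1)) + (-14/8 + 7/(-23)) = -19*(-21 + 1) + (-14*⅛ + 7*(-1/23)) = -19*(-20) + (-7/4 - 7/23) = 380 - 189/92 = 34771/92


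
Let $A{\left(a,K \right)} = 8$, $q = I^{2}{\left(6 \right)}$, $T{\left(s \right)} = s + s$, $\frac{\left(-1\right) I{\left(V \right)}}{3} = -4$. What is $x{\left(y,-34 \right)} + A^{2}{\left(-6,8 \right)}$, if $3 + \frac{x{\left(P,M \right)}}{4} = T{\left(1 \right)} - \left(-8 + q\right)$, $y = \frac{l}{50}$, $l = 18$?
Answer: $-484$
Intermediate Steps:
$I{\left(V \right)} = 12$ ($I{\left(V \right)} = \left(-3\right) \left(-4\right) = 12$)
$T{\left(s \right)} = 2 s$
$q = 144$ ($q = 12^{2} = 144$)
$y = \frac{9}{25}$ ($y = \frac{18}{50} = 18 \cdot \frac{1}{50} = \frac{9}{25} \approx 0.36$)
$x{\left(P,M \right)} = -548$ ($x{\left(P,M \right)} = -12 + 4 \left(2 \cdot 1 - \left(-8 + 144\right)\right) = -12 + 4 \left(2 - 136\right) = -12 + 4 \left(-134\right) = -12 - 536 = -548$)
$x{\left(y,-34 \right)} + A^{2}{\left(-6,8 \right)} = -548 + 8^{2} = -548 + 64 = -484$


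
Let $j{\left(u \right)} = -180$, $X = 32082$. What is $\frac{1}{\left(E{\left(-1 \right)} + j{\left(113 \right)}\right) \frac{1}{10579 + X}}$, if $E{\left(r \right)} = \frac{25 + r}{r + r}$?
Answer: $- \frac{42661}{192} \approx -222.19$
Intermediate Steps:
$E{\left(r \right)} = \frac{25 + r}{2 r}$
$\frac{1}{\left(E{\left(-1 \right)} + j{\left(113 \right)}\right) \frac{1}{10579 + X}} = \frac{1}{\left(\frac{25 - 1}{2 \left(-1\right)} - 180\right) \frac{1}{10579 + 32082}} = \frac{1}{\left(\frac{1}{2} \left(-1\right) 24 - 180\right) \frac{1}{42661}} = \frac{1}{\left(-12 - 180\right) \frac{1}{42661}} = \frac{1}{\left(-192\right) \frac{1}{42661}} = \frac{1}{- \frac{192}{42661}} = - \frac{42661}{192}$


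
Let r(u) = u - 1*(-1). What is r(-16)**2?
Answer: 225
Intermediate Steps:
r(u) = 1 + u (r(u) = u + 1 = 1 + u)
r(-16)**2 = (1 - 16)**2 = (-15)**2 = 225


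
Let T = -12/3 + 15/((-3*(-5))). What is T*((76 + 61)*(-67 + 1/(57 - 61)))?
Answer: 110559/4 ≈ 27640.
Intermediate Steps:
T = -3 (T = -12*1/3 + 15/15 = -4 + 15*(1/15) = -4 + 1 = -3)
T*((76 + 61)*(-67 + 1/(57 - 61))) = -3*(76 + 61)*(-67 + 1/(57 - 61)) = -411*(-67 + 1/(-4)) = -411*(-67 - 1/4) = -411*(-269)/4 = -3*(-36853/4) = 110559/4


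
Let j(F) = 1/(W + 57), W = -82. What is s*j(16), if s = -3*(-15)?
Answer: -9/5 ≈ -1.8000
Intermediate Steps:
s = 45
j(F) = -1/25 (j(F) = 1/(-82 + 57) = 1/(-25) = -1/25)
s*j(16) = 45*(-1/25) = -9/5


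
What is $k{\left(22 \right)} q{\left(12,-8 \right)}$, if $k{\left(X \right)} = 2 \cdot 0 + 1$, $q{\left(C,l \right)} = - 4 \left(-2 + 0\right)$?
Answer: $8$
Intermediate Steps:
$q{\left(C,l \right)} = 8$ ($q{\left(C,l \right)} = \left(-4\right) \left(-2\right) = 8$)
$k{\left(X \right)} = 1$ ($k{\left(X \right)} = 0 + 1 = 1$)
$k{\left(22 \right)} q{\left(12,-8 \right)} = 1 \cdot 8 = 8$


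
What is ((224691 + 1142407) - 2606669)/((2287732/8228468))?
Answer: -2549942576807/571933 ≈ -4.4585e+6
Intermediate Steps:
((224691 + 1142407) - 2606669)/((2287732/8228468)) = (1367098 - 2606669)/((2287732*(1/8228468))) = -1239571/571933/2057117 = -1239571*2057117/571933 = -2549942576807/571933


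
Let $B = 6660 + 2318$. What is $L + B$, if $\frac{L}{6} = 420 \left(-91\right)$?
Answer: $-220342$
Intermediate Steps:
$L = -229320$ ($L = 6 \cdot 420 \left(-91\right) = 6 \left(-38220\right) = -229320$)
$B = 8978$
$L + B = -229320 + 8978 = -220342$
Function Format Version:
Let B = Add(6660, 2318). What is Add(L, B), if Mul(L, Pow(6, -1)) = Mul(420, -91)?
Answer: -220342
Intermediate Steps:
L = -229320 (L = Mul(6, Mul(420, -91)) = Mul(6, -38220) = -229320)
B = 8978
Add(L, B) = Add(-229320, 8978) = -220342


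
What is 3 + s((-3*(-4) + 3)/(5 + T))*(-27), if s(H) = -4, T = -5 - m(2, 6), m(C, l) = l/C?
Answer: 111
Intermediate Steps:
T = -8 (T = -5 - 6/2 = -5 - 1*3 = -5 - 3 = -8)
3 + s((-3*(-4) + 3)/(5 + T))*(-27) = 3 - 4*(-27) = 3 + 108 = 111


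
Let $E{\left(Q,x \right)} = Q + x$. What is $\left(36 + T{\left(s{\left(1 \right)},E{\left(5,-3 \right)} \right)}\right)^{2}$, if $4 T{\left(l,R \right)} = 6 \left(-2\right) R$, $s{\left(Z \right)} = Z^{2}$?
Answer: $900$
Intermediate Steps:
$T{\left(l,R \right)} = - 3 R$ ($T{\left(l,R \right)} = \frac{6 \left(-2\right) R}{4} = \frac{\left(-12\right) R}{4} = - 3 R$)
$\left(36 + T{\left(s{\left(1 \right)},E{\left(5,-3 \right)} \right)}\right)^{2} = \left(36 - 3 \left(5 - 3\right)\right)^{2} = \left(36 - 6\right)^{2} = 30^{2} = 900$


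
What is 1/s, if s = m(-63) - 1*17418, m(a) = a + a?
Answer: -1/17544 ≈ -5.7000e-5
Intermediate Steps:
m(a) = 2*a
s = -17544 (s = 2*(-63) - 1*17418 = -126 - 17418 = -17544)
1/s = 1/(-17544) = -1/17544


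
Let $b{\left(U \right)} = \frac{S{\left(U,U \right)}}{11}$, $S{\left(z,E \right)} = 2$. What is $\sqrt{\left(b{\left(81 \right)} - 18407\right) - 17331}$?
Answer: $\frac{2 i \sqrt{1081069}}{11} \approx 189.04 i$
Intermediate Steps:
$b{\left(U \right)} = \frac{2}{11}$
$\sqrt{\left(b{\left(81 \right)} - 18407\right) - 17331} = \sqrt{\left(\frac{2}{11} - 18407\right) - 17331} = \sqrt{- \frac{202475}{11} - 17331} = \sqrt{- \frac{393116}{11}} = \frac{2 i \sqrt{1081069}}{11}$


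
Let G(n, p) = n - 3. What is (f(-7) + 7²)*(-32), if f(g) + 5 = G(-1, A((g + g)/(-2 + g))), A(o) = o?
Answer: -1280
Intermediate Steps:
G(n, p) = -3 + n
f(g) = -9 (f(g) = -5 + (-3 - 1) = -5 - 4 = -9)
(f(-7) + 7²)*(-32) = (-9 + 7²)*(-32) = (-9 + 49)*(-32) = 40*(-32) = -1280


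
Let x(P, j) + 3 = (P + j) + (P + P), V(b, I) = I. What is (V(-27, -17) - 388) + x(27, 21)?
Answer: -306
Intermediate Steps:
x(P, j) = -3 + j + 3*P (x(P, j) = -3 + ((P + j) + (P + P)) = -3 + ((P + j) + 2*P) = -3 + (j + 3*P) = -3 + j + 3*P)
(V(-27, -17) - 388) + x(27, 21) = (-17 - 388) + (-3 + 21 + 3*27) = -405 + (-3 + 21 + 81) = -405 + 99 = -306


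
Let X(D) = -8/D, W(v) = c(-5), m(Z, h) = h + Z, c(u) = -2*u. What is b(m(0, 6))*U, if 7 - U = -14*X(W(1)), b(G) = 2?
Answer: -42/5 ≈ -8.4000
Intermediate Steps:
m(Z, h) = Z + h
W(v) = 10 (W(v) = -2*(-5) = 10)
U = -21/5 (U = 7 - (-14)*(-8/10) = 7 - (-14)*(-8*1/10) = 7 - (-14)*(-4)/5 = 7 - 1*56/5 = 7 - 56/5 = -21/5 ≈ -4.2000)
b(m(0, 6))*U = 2*(-21/5) = -42/5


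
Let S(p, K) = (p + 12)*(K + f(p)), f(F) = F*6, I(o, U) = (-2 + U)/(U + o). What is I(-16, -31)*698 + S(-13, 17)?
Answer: 25901/47 ≈ 551.08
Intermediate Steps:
I(o, U) = (-2 + U)/(U + o)
f(F) = 6*F
S(p, K) = (12 + p)*(K + 6*p) (S(p, K) = (p + 12)*(K + 6*p) = (12 + p)*(K + 6*p))
I(-16, -31)*698 + S(-13, 17) = ((-2 - 31)/(-31 - 16))*698 + (6*(-13)**2 + 12*17 + 72*(-13) + 17*(-13)) = (-33/(-47))*698 + (6*169 + 204 - 936 - 221) = -1/47*(-33)*698 + (1014 + 204 - 936 - 221) = (33/47)*698 + 61 = 23034/47 + 61 = 25901/47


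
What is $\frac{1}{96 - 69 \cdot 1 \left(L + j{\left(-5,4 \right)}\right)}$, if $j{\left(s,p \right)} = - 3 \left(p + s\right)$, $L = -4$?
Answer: $\frac{1}{165} \approx 0.0060606$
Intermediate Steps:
$j{\left(s,p \right)} = - 3 p - 3 s$
$\frac{1}{96 - 69 \cdot 1 \left(L + j{\left(-5,4 \right)}\right)} = \frac{1}{96 - 69 \cdot 1 \left(-4 - -3\right)} = \frac{1}{96 - 69 \cdot 1 \left(-4 + \left(-12 + 15\right)\right)} = \frac{1}{96 - 69 \cdot 1 \left(-4 + 3\right)} = \frac{1}{96 - 69 \cdot 1 \left(-1\right)} = \frac{1}{96 - -69} = \frac{1}{96 + 69} = \frac{1}{165}$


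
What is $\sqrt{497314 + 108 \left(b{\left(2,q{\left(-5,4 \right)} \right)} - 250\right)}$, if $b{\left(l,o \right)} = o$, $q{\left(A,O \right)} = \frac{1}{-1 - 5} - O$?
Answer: $2 \sqrt{117466} \approx 685.47$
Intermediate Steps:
$q{\left(A,O \right)} = - \frac{1}{6} - O$ ($q{\left(A,O \right)} = \frac{1}{-6} - O = - \frac{1}{6} - O$)
$\sqrt{497314 + 108 \left(b{\left(2,q{\left(-5,4 \right)} \right)} - 250\right)} = \sqrt{497314 + 108 \left(\left(- \frac{1}{6} - 4\right) - 250\right)} = \sqrt{497314 + 108 \left(- \frac{25}{6} - 250\right)} = \sqrt{497314 + 108 \left(- \frac{1525}{6}\right)} = \sqrt{497314 - 27450} = \sqrt{469864} = 2 \sqrt{117466}$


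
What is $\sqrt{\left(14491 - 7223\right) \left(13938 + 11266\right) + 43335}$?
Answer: $\sqrt{183226007} \approx 13536.0$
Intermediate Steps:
$\sqrt{\left(14491 - 7223\right) \left(13938 + 11266\right) + 43335} = \sqrt{7268 \cdot 25204 + 43335} = \sqrt{183182672 + 43335} = \sqrt{183226007}$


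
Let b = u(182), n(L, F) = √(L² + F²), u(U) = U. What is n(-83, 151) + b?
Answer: 182 + √29690 ≈ 354.31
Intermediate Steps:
n(L, F) = √(F² + L²)
b = 182
n(-83, 151) + b = √(151² + (-83)²) + 182 = √(22801 + 6889) + 182 = √29690 + 182 = 182 + √29690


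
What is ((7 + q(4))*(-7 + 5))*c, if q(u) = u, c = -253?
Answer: 5566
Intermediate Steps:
((7 + q(4))*(-7 + 5))*c = ((7 + 4)*(-7 + 5))*(-253) = (11*(-2))*(-253) = -22*(-253) = 5566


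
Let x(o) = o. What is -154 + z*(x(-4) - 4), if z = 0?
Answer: -154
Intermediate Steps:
-154 + z*(x(-4) - 4) = -154 + 0*(-4 - 4) = -154 + 0*(-8) = -154 + 0 = -154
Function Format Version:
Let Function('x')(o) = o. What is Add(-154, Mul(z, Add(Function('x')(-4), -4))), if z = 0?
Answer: -154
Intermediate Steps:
Add(-154, Mul(z, Add(Function('x')(-4), -4))) = Add(-154, Mul(0, Add(-4, -4))) = Add(-154, Mul(0, -8)) = Add(-154, 0) = -154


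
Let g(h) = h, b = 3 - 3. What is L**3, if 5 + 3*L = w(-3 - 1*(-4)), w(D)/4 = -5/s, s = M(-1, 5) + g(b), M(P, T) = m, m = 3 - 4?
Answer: 125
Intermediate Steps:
b = 0
m = -1
M(P, T) = -1
s = -1 (s = -1 + 0 = -1)
w(D) = 20 (w(D) = 4*(-5/(-1)) = 4*(-5*(-1)) = 4*5 = 20)
L = 5 (L = -5/3 + (1/3)*20 = -5/3 + 20/3 = 5)
L**3 = 5**3 = 125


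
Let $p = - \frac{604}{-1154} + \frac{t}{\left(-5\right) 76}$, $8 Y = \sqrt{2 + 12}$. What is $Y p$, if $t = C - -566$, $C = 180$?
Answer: $- \frac{157841 \sqrt{14}}{877040} \approx -0.67339$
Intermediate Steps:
$t = 746$ ($t = 180 - -566 = 180 + 566 = 746$)
$Y = \frac{\sqrt{14}}{8}$ ($Y = \frac{\sqrt{2 + 12}}{8} = \frac{\sqrt{14}}{8} \approx 0.46771$)
$p = - \frac{157841}{109630}$ ($p = - \frac{604}{-1154} + \frac{746}{\left(-5\right) 76} = \left(-604\right) \left(- \frac{1}{1154}\right) + \frac{746}{-380} = \frac{302}{577} + 746 \left(- \frac{1}{380}\right) = \frac{302}{577} - \frac{373}{190} = - \frac{157841}{109630} \approx -1.4398$)
$Y p = \frac{\sqrt{14}}{8} \left(- \frac{157841}{109630}\right) = - \frac{157841 \sqrt{14}}{877040}$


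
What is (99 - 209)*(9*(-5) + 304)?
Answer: -28490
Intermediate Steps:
(99 - 209)*(9*(-5) + 304) = -110*(-45 + 304) = -110*259 = -28490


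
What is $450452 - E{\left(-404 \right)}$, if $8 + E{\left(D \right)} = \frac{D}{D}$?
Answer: $450459$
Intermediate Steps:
$E{\left(D \right)} = -7$ ($E{\left(D \right)} = -8 + \frac{D}{D} = -8 + 1 = -7$)
$450452 - E{\left(-404 \right)} = 450452 - -7 = 450452 + 7 = 450459$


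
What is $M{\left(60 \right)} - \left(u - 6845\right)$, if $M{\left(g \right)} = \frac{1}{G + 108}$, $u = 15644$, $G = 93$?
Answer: $- \frac{1768598}{201} \approx -8799.0$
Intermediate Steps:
$M{\left(g \right)} = \frac{1}{201}$ ($M{\left(g \right)} = \frac{1}{93 + 108} = \frac{1}{201}$)
$M{\left(60 \right)} - \left(u - 6845\right) = \frac{1}{201} - \left(15644 - 6845\right) = \frac{1}{201} - 8799 = - \frac{1768598}{201}$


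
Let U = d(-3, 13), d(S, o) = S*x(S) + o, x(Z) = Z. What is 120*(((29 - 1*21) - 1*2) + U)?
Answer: 3360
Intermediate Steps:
d(S, o) = o + S**2 (d(S, o) = S*S + o = S**2 + o = o + S**2)
U = 22 (U = 13 + (-3)**2 = 13 + 9 = 22)
120*(((29 - 1*21) - 1*2) + U) = 120*(((29 - 1*21) - 1*2) + 22) = 120*(((29 - 21) - 2) + 22) = 120*((8 - 2) + 22) = 120*(6 + 22) = 120*28 = 3360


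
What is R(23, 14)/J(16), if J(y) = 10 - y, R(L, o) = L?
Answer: -23/6 ≈ -3.8333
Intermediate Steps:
R(23, 14)/J(16) = 23/(10 - 1*16) = 23/(10 - 16) = 23/(-6) = 23*(-⅙) = -23/6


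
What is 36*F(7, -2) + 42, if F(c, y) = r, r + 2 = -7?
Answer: -282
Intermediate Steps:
r = -9 (r = -2 - 7 = -9)
F(c, y) = -9
36*F(7, -2) + 42 = 36*(-9) + 42 = -324 + 42 = -282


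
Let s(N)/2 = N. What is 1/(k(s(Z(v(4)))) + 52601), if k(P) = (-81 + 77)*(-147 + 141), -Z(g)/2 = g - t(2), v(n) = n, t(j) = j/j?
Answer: 1/52625 ≈ 1.9002e-5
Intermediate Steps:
t(j) = 1
Z(g) = 2 - 2*g (Z(g) = -2*(g - 1*1) = -2*(g - 1) = -2*(-1 + g) = 2 - 2*g)
s(N) = 2*N
k(P) = 24 (k(P) = -4*(-6) = 24)
1/(k(s(Z(v(4)))) + 52601) = 1/(24 + 52601) = 1/52625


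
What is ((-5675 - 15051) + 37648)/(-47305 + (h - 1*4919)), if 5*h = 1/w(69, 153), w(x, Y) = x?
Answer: -5838090/18017279 ≈ -0.32403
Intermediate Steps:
h = 1/345 (h = (⅕)/69 = (⅕)*(1/69) = 1/345 ≈ 0.0028986)
((-5675 - 15051) + 37648)/(-47305 + (h - 1*4919)) = ((-5675 - 15051) + 37648)/(-47305 + (1/345 - 1*4919)) = (-20726 + 37648)/(-47305 + (1/345 - 4919)) = 16922/(-47305 - 1697054/345) = 16922/(-18017279/345) = 16922*(-345/18017279) = -5838090/18017279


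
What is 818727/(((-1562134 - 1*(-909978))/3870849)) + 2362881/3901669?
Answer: -650791857862004829/133920886756 ≈ -4.8595e+6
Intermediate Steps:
818727/(((-1562134 - 1*(-909978))/3870849)) + 2362881/3901669 = 818727/(((-1562134 + 909978)*(1/3870849))) + 2362881*(1/3901669) = 818727/((-652156*1/3870849)) + 2362881/3901669 = 818727/(-652156/3870849) + 2362881/3901669 = 818727*(-3870849/652156) + 2362881/3901669 = -3169168589223/652156 + 2362881/3901669 = -650791857862004829/133920886756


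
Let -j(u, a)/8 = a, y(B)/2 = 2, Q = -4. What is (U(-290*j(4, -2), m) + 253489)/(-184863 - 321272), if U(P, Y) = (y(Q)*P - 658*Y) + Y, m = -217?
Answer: -377498/506135 ≈ -0.74584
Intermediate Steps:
y(B) = 4 (y(B) = 2*2 = 4)
j(u, a) = -8*a
U(P, Y) = -657*Y + 4*P (U(P, Y) = (4*P - 658*Y) + Y = (-658*Y + 4*P) + Y = -657*Y + 4*P)
(U(-290*j(4, -2), m) + 253489)/(-184863 - 321272) = ((-657*(-217) + 4*(-(-2320)*(-2))) + 253489)/(-184863 - 321272) = ((142569 + 4*(-290*16)) + 253489)/(-506135) = ((142569 + 4*(-4640)) + 253489)*(-1/506135) = ((142569 - 18560) + 253489)*(-1/506135) = (124009 + 253489)*(-1/506135) = 377498*(-1/506135) = -377498/506135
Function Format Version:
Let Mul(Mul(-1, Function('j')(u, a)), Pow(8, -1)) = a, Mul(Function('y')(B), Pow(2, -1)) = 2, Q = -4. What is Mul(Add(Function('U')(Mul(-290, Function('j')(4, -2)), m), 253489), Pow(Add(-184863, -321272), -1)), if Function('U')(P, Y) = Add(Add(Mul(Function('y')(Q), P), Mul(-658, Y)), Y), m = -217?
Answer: Rational(-377498, 506135) ≈ -0.74584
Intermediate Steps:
Function('y')(B) = 4 (Function('y')(B) = Mul(2, 2) = 4)
Function('j')(u, a) = Mul(-8, a)
Function('U')(P, Y) = Add(Mul(-657, Y), Mul(4, P)) (Function('U')(P, Y) = Add(Add(Mul(4, P), Mul(-658, Y)), Y) = Add(Add(Mul(-658, Y), Mul(4, P)), Y) = Add(Mul(-657, Y), Mul(4, P)))
Mul(Add(Function('U')(Mul(-290, Function('j')(4, -2)), m), 253489), Pow(Add(-184863, -321272), -1)) = Mul(Add(Add(Mul(-657, -217), Mul(4, Mul(-290, Mul(-8, -2)))), 253489), Pow(Add(-184863, -321272), -1)) = Mul(Add(Add(142569, Mul(4, Mul(-290, 16))), 253489), Pow(-506135, -1)) = Mul(Add(Add(142569, Mul(4, -4640)), 253489), Rational(-1, 506135)) = Mul(Add(Add(142569, -18560), 253489), Rational(-1, 506135)) = Mul(Add(124009, 253489), Rational(-1, 506135)) = Mul(377498, Rational(-1, 506135)) = Rational(-377498, 506135)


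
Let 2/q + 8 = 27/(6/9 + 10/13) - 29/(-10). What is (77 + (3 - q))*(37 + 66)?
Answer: 31559200/3837 ≈ 8225.0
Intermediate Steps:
q = 560/3837 (q = 2/(-8 + (27/(6/9 + 10/13) - 29/(-10))) = 2/(-8 + (27/(6*(1/9) + 10*(1/13)) - 29*(-1/10))) = 2/(-8 + (27/(2/3 + 10/13) + 29/10)) = 2/(-8 + (27/(56/39) + 29/10)) = 2/(-8 + (27*(39/56) + 29/10)) = 2/(-8 + (1053/56 + 29/10)) = 2/(-8 + 6077/280) = 2/(3837/280) = 2*(280/3837) = 560/3837 ≈ 0.14595)
(77 + (3 - q))*(37 + 66) = (77 + (3 - 1*560/3837))*(37 + 66) = (77 + (3 - 560/3837))*103 = (77 + 10951/3837)*103 = (306400/3837)*103 = 31559200/3837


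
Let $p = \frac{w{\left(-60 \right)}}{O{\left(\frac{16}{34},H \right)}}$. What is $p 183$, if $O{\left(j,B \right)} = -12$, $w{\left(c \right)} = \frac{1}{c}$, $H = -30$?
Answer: $\frac{61}{240} \approx 0.25417$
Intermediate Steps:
$p = \frac{1}{720}$ ($p = \frac{1}{\left(-60\right) \left(-12\right)} = \left(- \frac{1}{60}\right) \left(- \frac{1}{12}\right) = \frac{1}{720} \approx 0.0013889$)
$p 183 = \frac{1}{720} \cdot 183 = \frac{61}{240}$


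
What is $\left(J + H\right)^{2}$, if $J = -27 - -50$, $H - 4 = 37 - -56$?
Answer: $14400$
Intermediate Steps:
$H = 97$ ($H = 4 + \left(37 - -56\right) = 4 + \left(37 + 56\right) = 4 + 93 = 97$)
$J = 23$ ($J = -27 + 50 = 23$)
$\left(J + H\right)^{2} = \left(23 + 97\right)^{2} = 120^{2} = 14400$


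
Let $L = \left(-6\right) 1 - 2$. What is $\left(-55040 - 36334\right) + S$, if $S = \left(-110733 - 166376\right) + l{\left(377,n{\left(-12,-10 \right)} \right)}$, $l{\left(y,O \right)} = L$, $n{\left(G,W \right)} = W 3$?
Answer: $-368491$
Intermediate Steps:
$n{\left(G,W \right)} = 3 W$
$L = -8$ ($L = -6 - 2 = -8$)
$l{\left(y,O \right)} = -8$
$S = -277117$ ($S = \left(-110733 - 166376\right) - 8 = -277109 - 8 = -277117$)
$\left(-55040 - 36334\right) + S = \left(-55040 - 36334\right) - 277117 = -91374 - 277117 = -368491$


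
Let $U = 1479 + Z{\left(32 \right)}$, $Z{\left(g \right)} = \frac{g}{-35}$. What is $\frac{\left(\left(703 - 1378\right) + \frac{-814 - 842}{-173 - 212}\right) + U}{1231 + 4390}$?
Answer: $\frac{310844}{2164085} \approx 0.14364$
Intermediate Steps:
$Z{\left(g \right)} = - \frac{g}{35}$ ($Z{\left(g \right)} = g \left(- \frac{1}{35}\right) = - \frac{g}{35}$)
$U = \frac{51733}{35}$ ($U = 1479 - \frac{32}{35} = \frac{51733}{35} \approx 1478.1$)
$\frac{\left(\left(703 - 1378\right) + \frac{-814 - 842}{-173 - 212}\right) + U}{1231 + 4390} = \frac{\left(\left(703 - 1378\right) + \frac{-814 - 842}{-173 - 212}\right) + \frac{51733}{35}}{1231 + 4390} = \frac{\left(-675 - \frac{1656}{-385}\right) + \frac{51733}{35}}{5621} = \left(\left(-675 - - \frac{1656}{385}\right) + \frac{51733}{35}\right) \frac{1}{5621} = \left(\left(-675 + \frac{1656}{385}\right) + \frac{51733}{35}\right) \frac{1}{5621} = \left(- \frac{258219}{385} + \frac{51733}{35}\right) \frac{1}{5621} = \frac{310844}{385} \cdot \frac{1}{5621} = \frac{310844}{2164085}$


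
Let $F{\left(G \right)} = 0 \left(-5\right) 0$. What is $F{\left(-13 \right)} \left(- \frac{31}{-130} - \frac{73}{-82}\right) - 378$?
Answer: $-378$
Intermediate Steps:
$F{\left(G \right)} = 0$ ($F{\left(G \right)} = 0 \cdot 0 = 0$)
$F{\left(-13 \right)} \left(- \frac{31}{-130} - \frac{73}{-82}\right) - 378 = 0 \left(- \frac{31}{-130} - \frac{73}{-82}\right) - 378 = 0 \left(\left(-31\right) \left(- \frac{1}{130}\right) - - \frac{73}{82}\right) - 378 = 0 \left(\frac{31}{130} + \frac{73}{82}\right) - 378 = 0 \cdot \frac{3008}{2665} - 378 = 0 - 378 = -378$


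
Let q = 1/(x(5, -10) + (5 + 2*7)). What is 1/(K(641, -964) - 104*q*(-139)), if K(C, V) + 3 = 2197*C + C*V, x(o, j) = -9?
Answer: 5/3958978 ≈ 1.2630e-6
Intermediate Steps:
q = 1/10 (q = 1/(-9 + (5 + 2*7)) = 1/(-9 + (5 + 14)) = 1/(-9 + 19) = 1/10 ≈ 0.10000)
K(C, V) = -3 + 2197*C + C*V (K(C, V) = -3 + (2197*C + C*V) = -3 + 2197*C + C*V)
1/(K(641, -964) - 104*q*(-139)) = 1/((-3 + 2197*641 + 641*(-964)) - 104*1/10*(-139)) = 1/((-3 + 1408277 - 617924) - 52/5*(-139)) = 1/(790350 + 7228/5) = 1/(3958978/5) = 5/3958978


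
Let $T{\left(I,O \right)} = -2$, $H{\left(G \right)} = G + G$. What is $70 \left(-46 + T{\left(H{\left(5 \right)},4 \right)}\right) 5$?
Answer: $-16800$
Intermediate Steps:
$H{\left(G \right)} = 2 G$
$70 \left(-46 + T{\left(H{\left(5 \right)},4 \right)}\right) 5 = 70 \left(-46 - 2\right) 5 = 70 \left(-48\right) 5 = \left(-3360\right) 5 = -16800$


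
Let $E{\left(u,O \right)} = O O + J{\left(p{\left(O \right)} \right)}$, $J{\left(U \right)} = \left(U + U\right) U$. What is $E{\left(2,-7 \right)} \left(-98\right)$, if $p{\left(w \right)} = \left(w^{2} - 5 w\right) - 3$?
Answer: $-1290758$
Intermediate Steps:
$p{\left(w \right)} = -3 + w^{2} - 5 w$
$J{\left(U \right)} = 2 U^{2}$ ($J{\left(U \right)} = 2 U U = 2 U^{2}$)
$E{\left(u,O \right)} = O^{2} + 2 \left(-3 + O^{2} - 5 O\right)^{2}$ ($E{\left(u,O \right)} = O O + 2 \left(-3 + O^{2} - 5 O\right)^{2} = O^{2} + 2 \left(-3 + O^{2} - 5 O\right)^{2}$)
$E{\left(2,-7 \right)} \left(-98\right) = \left(\left(-7\right)^{2} + 2 \left(3 - \left(-7\right)^{2} + 5 \left(-7\right)\right)^{2}\right) \left(-98\right) = \left(49 + 2 \left(3 - 49 - 35\right)^{2}\right) \left(-98\right) = \left(49 + 2 \left(-81\right)^{2}\right) \left(-98\right) = \left(49 + 2 \cdot 6561\right) \left(-98\right) = \left(49 + 13122\right) \left(-98\right) = 13171 \left(-98\right) = -1290758$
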